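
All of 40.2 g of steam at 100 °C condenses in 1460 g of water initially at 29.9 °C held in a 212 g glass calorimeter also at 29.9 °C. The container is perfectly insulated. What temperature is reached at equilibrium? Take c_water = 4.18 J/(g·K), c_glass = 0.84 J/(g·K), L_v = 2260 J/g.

Conservation of energy gives ΣQ = 0:
latent heat released on condensation: 40.2×2260 = 90852; condensate cools 100→T: 40.2×4.18×(T − 100) = 168.04(T − 100); water warms: 1460×4.18×(T − 29.9) = 6102.8(T − 29.9); cup: 178.08(T − 29.9)
6448.9 T = 90852 + 16804 + 187798 = 295454
T ≈ 45.81 °C — below 100 °C, confirming all the steam condensed.

T_f ≈ 45.8 °C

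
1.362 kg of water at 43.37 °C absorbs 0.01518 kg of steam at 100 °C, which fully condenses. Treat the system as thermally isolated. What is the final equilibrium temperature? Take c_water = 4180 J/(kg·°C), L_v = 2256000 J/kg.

Sum of m c ΔT and latent-heat terms is zero:
latent heat released on condensation: 0.01518·2256000 = 34246
  condensate cools 100→T: 0.01518·4180·(T − 100) = 63.45(T − 100)
  original water: 5693.2(T − 43.37)
5756.6 T = 34246 + 6345.2 + 246912 = 287504
T ≈ 49.94 °C, under the boiling point, so the assumption holds.

T_f ≈ 49.9 °C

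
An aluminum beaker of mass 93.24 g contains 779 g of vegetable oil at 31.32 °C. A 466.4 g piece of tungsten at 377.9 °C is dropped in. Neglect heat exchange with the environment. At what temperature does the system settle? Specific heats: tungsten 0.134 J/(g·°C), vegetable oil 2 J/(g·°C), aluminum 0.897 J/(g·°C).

Let T be the final temperature. ΣQ_i = 0:
466.4*0.134*(T − 377.9) + 779*2*(T − 31.32) + 93.24*0.897*(T − 31.32) = 0
(62.5 + 1558 + 83.64) T = 62.5*377.9 + 1558*31.32 + 83.64*31.32
T = 75034/1704.1 ≈ 44.03 °C

T_f ≈ 44.0 °C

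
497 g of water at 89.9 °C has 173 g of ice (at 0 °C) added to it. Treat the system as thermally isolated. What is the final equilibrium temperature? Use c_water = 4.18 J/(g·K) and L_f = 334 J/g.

Energy balance with sensible and latent terms:
fusion: m_ice L_f = 173·334 = 57782
  warm the meltwater: 723.14 T
  water cools: 497·4.18·(T − 89.9) = 2077.5(T − 89.9)
2800.6 T = 186764 − 57782 = 128982
T ≈ 46.06 °C — above 0 °C, consistent with complete melting.

T_f ≈ 46.1 °C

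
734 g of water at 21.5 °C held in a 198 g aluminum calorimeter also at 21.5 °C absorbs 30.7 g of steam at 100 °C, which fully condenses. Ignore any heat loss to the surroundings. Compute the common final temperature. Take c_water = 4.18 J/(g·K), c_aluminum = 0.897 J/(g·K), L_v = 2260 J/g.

T_f ≈ 45.0 °C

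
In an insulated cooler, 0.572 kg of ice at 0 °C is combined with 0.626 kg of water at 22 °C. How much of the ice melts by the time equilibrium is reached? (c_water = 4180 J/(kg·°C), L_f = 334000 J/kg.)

m_melted ≈ 0.172 kg

Heat available from the water dropping to 0 °C: 0.626×4180×22 = 57567 J.
To melt every bit of ice: 0.572×334000 = 191048 J.
Since 57567 < 191048 J, not all the ice melts; equilibrium is at 0 °C.
Mass melted = 57567/334000 ≈ 0.1724 kg.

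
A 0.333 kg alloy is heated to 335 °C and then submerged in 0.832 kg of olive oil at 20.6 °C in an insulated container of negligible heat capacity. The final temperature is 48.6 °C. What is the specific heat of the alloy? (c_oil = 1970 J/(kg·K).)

c ≈ 481 J/(kg·K)

Heat lost by the alloy = heat gained by the oil:
0.333×c×(335 − 48.6) = 0.832×1970×(48.6 − 20.6)
95.37 c = 45893  ⇒  c ≈ 481.2 J/(kg·K)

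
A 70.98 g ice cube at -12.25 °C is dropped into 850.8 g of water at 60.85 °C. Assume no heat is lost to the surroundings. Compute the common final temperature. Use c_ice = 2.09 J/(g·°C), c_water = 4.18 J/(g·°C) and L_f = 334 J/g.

Conservation of energy gives ΣQ = 0:
warm ice to 0 °C: 70.98×2.09×(0 − (-12.25)) = 1817.3
  fusion: m_ice L_f = 70.98×334 = 23707
  warm the meltwater: 296.7 T
  water: 3556.3(T − 60.85)
3853 T = 216404 − 25525 = 190879
T ≈ 49.54 °C (positive, so assuming full melt was valid).

T_f ≈ 49.5 °C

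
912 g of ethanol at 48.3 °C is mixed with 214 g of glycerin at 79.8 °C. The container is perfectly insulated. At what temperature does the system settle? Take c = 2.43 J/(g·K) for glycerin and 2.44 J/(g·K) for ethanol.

Heat gained plus heat lost sum to zero:
214×2.43×(T − 79.8) + 912×2.44×(T − 48.3) = 0
520.02(T − 79.8) + 2225.3(T − 48.3) = 0
2745.3 T = 148979
T = 148979 / 2745.3 = 54.3 °C

T_f ≈ 54.3 °C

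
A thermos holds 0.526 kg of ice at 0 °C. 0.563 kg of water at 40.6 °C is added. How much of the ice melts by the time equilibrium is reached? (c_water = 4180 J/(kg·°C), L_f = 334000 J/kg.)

m_melted ≈ 0.286 kg

Cooling the water to 0 °C releases 0.563×4180×40.6 = 95546 J.
Melting all 0.526 kg of ice would need 0.526×334000 = 175684 J.
95546 J < 175684 J, so only part of the ice melts and the system sits at 0 °C.
m_melted×334000 = 95546  ⇒  m_melted ≈ 0.2861 kg.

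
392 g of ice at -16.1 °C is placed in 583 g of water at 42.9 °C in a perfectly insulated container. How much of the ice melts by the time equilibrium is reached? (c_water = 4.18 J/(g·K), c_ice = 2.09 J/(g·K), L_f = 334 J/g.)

m_melted ≈ 274 g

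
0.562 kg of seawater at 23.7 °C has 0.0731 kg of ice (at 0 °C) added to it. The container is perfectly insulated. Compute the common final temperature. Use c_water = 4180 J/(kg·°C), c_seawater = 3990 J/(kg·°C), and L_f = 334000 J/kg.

Net heat exchanged in the isolated system is zero:
fusion: m_ice L_f = 0.0731×334000 = 24415; meltwater 0→T: 0.0731×4180×T = 305.56 T; seawater cools: 0.562×3990×(T − 23.7) = 2242.4(T − 23.7)
2547.9 T = 53144 − 24415 = 28729
T ≈ 11.28 °C — above 0 °C, consistent with complete melting.

T_f ≈ 11.3 °C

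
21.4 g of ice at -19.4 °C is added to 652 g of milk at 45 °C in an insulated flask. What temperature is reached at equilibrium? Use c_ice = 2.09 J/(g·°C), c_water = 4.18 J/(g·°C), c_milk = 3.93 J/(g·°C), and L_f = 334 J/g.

T_f ≈ 40.5 °C

Energy conservation, ΣQ = 0:
warm ice to 0 °C: 21.4×2.09×(0 − (-19.4)) = 867.68
  melt ice: 21.4×334 = 7147.6
  meltwater 0→T: 21.4×4.18×T = 89.45 T
  milk cools: 652×3.93×(T − 45) = 2562.4(T − 45)
2651.8 T = 115306 − 8015.3 = 107291
T ≈ 40.46 °C (positive, so assuming full melt was valid).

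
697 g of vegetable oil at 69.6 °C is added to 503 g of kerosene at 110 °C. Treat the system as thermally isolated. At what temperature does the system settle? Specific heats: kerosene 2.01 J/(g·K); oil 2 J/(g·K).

|Q_kerosene| = |Q_oil|:
503×2.01×(110 − T) = 697×2×(T − 69.6)
1011(110 − T) = 1394(T − 69.6)
2405 T = 208236  ⇒  T ≈ 86.58 °C

T_f ≈ 86.6 °C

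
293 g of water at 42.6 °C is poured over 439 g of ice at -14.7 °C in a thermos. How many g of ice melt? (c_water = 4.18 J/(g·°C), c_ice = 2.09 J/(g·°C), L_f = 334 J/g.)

Water can give up m c ΔT = 293·4.18·42.6 = 52174 J before reaching 0 °C.
Warming the ice to 0 °C takes 439·2.09·14.7 = 13487 J, leaving 38687 J for melting.
Fully melting the ice requires m_ice L_f = 439·334 = 146626 J.
That's not enough to melt it all — equilibrium is at 0 °C with ice remaining.
m_melted·334 = 38687  ⇒  m_melted ≈ 115.8 g.

m_melted ≈ 116 g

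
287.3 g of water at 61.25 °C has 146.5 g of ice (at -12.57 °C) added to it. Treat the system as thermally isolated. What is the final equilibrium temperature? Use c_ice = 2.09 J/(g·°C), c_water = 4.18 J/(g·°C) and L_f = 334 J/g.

Energy balance with sensible and latent terms:
ice -12.57→0 °C: 146.5·2.09·12.57 = 3848.7
  latent heat to melt: 146.5·334 = 48931
  warm the meltwater: 612.37 T
  water: 1200.9(T − 61.25)
1813.3 T = 73556 − 52780 = 20776
T ≈ 11.46 °C — above 0 °C, consistent with complete melting.

T_f ≈ 11.5 °C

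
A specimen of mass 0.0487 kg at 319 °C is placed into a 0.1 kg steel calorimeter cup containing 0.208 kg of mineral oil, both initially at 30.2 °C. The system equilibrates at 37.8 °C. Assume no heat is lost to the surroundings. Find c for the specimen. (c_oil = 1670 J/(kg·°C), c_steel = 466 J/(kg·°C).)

c ≈ 219 J/(kg·°C)

Taking heat into each body as positive, Σ m c ΔT = 0:
0.0487·c·(37.8 − 319) + 0.208·1670·(37.8 − 30.2) + 0.1·466·(37.8 − 30.2) = 0
-13.69 c = -2994.1
c = -2994.1/-13.69 ≈ 218.6 J/(kg·°C)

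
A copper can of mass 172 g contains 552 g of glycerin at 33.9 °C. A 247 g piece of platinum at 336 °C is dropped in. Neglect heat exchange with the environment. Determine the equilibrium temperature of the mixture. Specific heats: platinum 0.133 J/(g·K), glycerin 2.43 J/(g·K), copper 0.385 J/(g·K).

T_f ≈ 40.8 °C

Conservation of energy gives ΣQ = 0:
247×0.133×(T − 336) + 552×2.43×(T − 33.9) + 172×0.385×(T − 33.9) = 0
32.85(T − 336) + 1341.4(T − 33.9) + 66.22(T − 33.9) = 0
(32.85 + 1341.4 + 66.22) T = 32.85×336 + 1341.4×33.9 + 66.22×33.9
T = 58755 / 1440.4 = 40.8 °C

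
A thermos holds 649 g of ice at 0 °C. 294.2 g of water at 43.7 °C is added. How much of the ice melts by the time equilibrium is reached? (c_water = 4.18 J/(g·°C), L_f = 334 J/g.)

Heat available from the water dropping to 0 °C: 294.2×4.18×43.7 = 53740 J.
Fully melting the ice requires m_ice L_f = 649×334 = 216766 J.
That's not enough to melt it all — equilibrium is at 0 °C with ice remaining.
m_melt = 53740 / L_f = 160.9 g.

m_melted ≈ 161 g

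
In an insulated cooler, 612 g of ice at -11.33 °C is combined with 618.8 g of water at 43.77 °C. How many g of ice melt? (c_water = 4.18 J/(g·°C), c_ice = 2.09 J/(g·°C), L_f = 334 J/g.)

m_melted ≈ 296 g

Water can give up m c ΔT = 618.8×4.18×43.77 = 113215 J before reaching 0 °C.
Of that, 612×2.09×11.33 = 14492 J goes to bring the ice to 0 °C, leaving 98723 J.
Melting all 612 g of ice would need 612×334 = 204408 J.
98723 J < 204408 J, so only part of the ice melts and the system sits at 0 °C.
Mass melted = 98723/334 ≈ 295.6 g.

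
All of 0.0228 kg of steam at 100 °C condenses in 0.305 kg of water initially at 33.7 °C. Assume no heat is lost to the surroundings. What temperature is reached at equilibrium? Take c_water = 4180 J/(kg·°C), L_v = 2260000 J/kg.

T_f ≈ 75.9 °C

Setting the total heat transfer to zero:
latent heat released on condensation: 0.0228×2260000 = 51528; condensate cools 100→T: 0.0228×4180×(T − 100) = 95.3(T − 100); original water: 1274.9(T − 33.7)
1370.2 T = 51528 + 9530.4 + 42964 = 104023
T ≈ 75.92 °C — below 100 °C, confirming all the steam condensed.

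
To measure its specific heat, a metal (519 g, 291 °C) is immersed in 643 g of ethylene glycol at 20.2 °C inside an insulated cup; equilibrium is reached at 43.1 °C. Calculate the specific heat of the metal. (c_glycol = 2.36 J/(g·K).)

c ≈ 0.27 J/(g·K)

m_s c (T_s − T_f) = m_glycol c_glycol (T_f − T_0):
519·c·(291 − 43.1) = 643·2.36·(43.1 − 20.2)
128660 c = 34750  ⇒  c ≈ 0.2701 J/(g·K)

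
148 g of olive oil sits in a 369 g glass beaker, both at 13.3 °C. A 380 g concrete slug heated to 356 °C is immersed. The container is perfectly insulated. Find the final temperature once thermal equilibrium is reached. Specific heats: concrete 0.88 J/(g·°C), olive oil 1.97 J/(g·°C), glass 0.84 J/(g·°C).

T_f ≈ 135.7 °C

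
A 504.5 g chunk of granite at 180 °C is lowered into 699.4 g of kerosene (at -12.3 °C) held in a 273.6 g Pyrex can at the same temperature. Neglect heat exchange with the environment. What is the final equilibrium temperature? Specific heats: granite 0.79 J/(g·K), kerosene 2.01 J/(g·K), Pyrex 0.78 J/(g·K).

T_f ≈ 25.7 °C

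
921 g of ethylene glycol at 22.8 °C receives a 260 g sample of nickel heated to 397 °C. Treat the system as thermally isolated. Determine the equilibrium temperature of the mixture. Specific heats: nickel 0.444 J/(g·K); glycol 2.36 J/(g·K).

T_f ≈ 41.7 °C

|Q_nickel| = |Q_glycol|:
260×0.444×(397 − T) = 921×2.36×(T − 22.8)
115.44(397 − T) = 2173.6(T − 22.8)
2289 T = 95387  ⇒  T ≈ 41.67 °C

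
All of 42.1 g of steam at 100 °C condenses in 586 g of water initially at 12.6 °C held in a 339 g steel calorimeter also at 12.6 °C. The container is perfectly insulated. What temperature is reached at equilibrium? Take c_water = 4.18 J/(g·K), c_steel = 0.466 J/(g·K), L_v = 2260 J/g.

T_f ≈ 52.3 °C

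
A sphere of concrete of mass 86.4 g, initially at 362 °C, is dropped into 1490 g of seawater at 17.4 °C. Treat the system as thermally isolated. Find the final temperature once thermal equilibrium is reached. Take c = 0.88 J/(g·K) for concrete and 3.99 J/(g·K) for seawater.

Set heat shed by the hot body equal to heat absorbed by the cold body:
86.4*0.88*(362 − T) = 1490*3.99*(T − 17.4)
76.03(362 − T) = 5945.1(T − 17.4)
6021.1 T = 130968  ⇒  T ≈ 21.75 °C

T_f ≈ 21.8 °C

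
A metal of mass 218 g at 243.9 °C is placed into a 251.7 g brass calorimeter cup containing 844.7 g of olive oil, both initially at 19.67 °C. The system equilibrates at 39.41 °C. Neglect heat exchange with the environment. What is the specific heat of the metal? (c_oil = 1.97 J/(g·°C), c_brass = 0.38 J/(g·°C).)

Taking heat into each body as positive, Σ m c ΔT = 0:
218×c×(39.41 − 243.9) + 844.7×1.97×(39.41 − 19.67) + 251.7×0.38×(39.41 − 19.67) = 0
-44579 c = -34737
c = -34737/-44579 ≈ 0.7792 J/(g·°C)

c ≈ 0.779 J/(g·°C)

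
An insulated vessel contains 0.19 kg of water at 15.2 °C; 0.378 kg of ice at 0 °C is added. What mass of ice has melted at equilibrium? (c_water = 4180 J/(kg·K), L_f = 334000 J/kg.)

Heat available from the water dropping to 0 °C: 0.19×4180×15.2 = 12072 J.
To melt every bit of ice: 0.378×334000 = 126252 J.
Since 12072 < 126252 J, not all the ice melts; equilibrium is at 0 °C.
Mass melted = 12072/334000 ≈ 0.03614 kg.

m_melted ≈ 0.0361 kg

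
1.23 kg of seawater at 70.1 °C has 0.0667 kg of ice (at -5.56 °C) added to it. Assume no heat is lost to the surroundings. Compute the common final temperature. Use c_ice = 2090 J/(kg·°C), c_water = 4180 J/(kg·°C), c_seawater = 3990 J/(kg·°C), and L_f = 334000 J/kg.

Setting the total heat transfer to zero:
warm ice to 0 °C: 0.0667·2090·(0 − (-5.56)) = 775.08; melt ice: 0.0667·334000 = 22278; meltwater 0→T: 0.0667·4180·T = 278.81 T; seawater: 4907.7(T − 70.1)
5186.5 T = 344030 − 23053 = 320977
T ≈ 61.89 °C. Since T > 0 °C, the all-ice-melts assumption holds.

T_f ≈ 61.9 °C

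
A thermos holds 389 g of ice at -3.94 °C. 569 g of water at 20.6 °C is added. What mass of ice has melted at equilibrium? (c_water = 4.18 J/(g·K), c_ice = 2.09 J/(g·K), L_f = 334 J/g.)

m_melted ≈ 137 g

Water can give up m c ΔT = 569×4.18×20.6 = 48995 J before reaching 0 °C.
Warming the ice to 0 °C takes 389×2.09×3.94 = 3203.3 J, leaving 45792 J for melting.
Fully melting the ice requires m_ice L_f = 389×334 = 129926 J.
That's not enough to melt it all — equilibrium is at 0 °C with ice remaining.
m_melted×334 = 45792  ⇒  m_melted ≈ 137.1 g.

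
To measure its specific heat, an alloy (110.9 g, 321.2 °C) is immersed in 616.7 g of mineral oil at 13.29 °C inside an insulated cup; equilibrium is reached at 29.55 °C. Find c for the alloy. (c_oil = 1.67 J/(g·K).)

m_s c (T_s − T_f) = m_oil c_oil (T_f − T_0):
110.9×c×(321.2 − 29.55) = 616.7×1.67×(29.55 − 13.29)
32344 c = 16746  ⇒  c ≈ 0.5177 J/(g·K)

c ≈ 0.518 J/(g·K)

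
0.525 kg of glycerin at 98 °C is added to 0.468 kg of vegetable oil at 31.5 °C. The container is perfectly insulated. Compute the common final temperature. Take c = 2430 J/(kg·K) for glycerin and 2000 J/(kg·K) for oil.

T_f ≈ 69.9 °C

T_f is the heat-capacity-weighted average of the initial temperatures:
T_f = (1275.8*98 + 936*31.5) / (1275.8 + 936)
    = 154508 / 2211.8 ≈ 69.86 °C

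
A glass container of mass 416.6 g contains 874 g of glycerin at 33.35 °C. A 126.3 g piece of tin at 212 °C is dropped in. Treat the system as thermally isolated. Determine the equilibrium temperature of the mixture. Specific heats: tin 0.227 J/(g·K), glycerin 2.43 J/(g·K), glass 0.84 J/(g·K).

T_f ≈ 35.4 °C

Energy conservation, ΣQ = 0:
126.3·0.227·(T − 212) + 874·2.43·(T − 33.35) + 416.6·0.84·(T − 33.35) = 0
28.67(T − 212) + 2123.8(T − 33.35) + 349.94(T − 33.35) = 0
(28.67 + 2123.8 + 349.94) T = 28.67·212 + 2123.8·33.35 + 349.94·33.35
T = 88578/2502.4 ≈ 35.40 °C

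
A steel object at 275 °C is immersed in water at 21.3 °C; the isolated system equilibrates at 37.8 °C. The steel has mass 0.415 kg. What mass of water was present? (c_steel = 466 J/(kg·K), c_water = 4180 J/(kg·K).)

m ≈ 0.665 kg

Taking heat into each body as positive, Σ m c ΔT = 0:
0.415×466×(37.8 − 275) + m×4180×(37.8 − 21.3) = 0
68970 m = 45872
m = 45872/68970 ≈ 0.6651 kg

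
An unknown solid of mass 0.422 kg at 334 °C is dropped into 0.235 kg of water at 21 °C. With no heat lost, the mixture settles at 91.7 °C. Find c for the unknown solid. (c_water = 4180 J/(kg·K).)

m_s c (T_s − T_f) = m_water c_water (T_f − T_0):
0.422·c·(334 − 91.7) = 0.235·4180·(91.7 − 21)
102.25 c = 69449  ⇒  c ≈ 679.2 J/(kg·K)

c ≈ 679 J/(kg·K)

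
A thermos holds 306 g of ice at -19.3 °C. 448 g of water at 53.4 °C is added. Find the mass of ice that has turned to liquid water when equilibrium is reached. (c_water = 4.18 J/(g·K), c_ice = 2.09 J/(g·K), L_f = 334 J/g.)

m_melted ≈ 262 g

Cooling the water to 0 °C releases 448·4.18·53.4 = 99999 J.
Of that, 306·2.09·19.3 = 12343 J goes to bring the ice to 0 °C, leaving 87656 J.
Fully melting the ice requires m_ice L_f = 306·334 = 102204 J.
That's not enough to melt it all — equilibrium is at 0 °C with ice remaining.
Mass melted = 87656/334 ≈ 262.4 g.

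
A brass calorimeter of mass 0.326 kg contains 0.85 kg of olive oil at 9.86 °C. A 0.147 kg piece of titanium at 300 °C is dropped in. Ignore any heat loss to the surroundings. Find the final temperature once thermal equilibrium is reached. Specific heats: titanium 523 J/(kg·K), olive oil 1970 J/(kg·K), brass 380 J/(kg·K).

T_f ≈ 21.8 °C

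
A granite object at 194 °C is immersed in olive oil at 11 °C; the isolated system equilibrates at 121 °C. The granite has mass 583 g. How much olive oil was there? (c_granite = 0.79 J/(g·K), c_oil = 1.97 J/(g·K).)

m ≈ 155 g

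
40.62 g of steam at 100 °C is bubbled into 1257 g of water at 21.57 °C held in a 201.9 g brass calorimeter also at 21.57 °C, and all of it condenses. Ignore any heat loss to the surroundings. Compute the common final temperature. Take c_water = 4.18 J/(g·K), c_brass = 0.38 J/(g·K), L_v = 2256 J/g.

Taking heat into each body as positive, Σ m c ΔT = 0:
steam→water at 100 °C releases m L_v = 40.62·2256 = 91639
  condensed water 100 °C→T: 169.79(T − 100)
  original water: 5254.3(T − 21.57)
  brass cup: 201.9·0.38·(T − 21.57) = 76.72(T − 21.57)
5500.8 T = 91639 + 16979 + 114989 = 223607
T ≈ 40.65 °C, under the boiling point, so the assumption holds.

T_f ≈ 40.7 °C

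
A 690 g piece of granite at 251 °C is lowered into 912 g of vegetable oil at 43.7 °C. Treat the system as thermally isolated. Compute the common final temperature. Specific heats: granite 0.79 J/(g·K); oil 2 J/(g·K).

T_f ≈ 91.4 °C

Taking heat into each body as positive, Σ m c ΔT = 0:
690*0.79*(T − 251) + 912*2*(T − 43.7) = 0
545.1(T − 251) + 1824(T − 43.7) = 0
2369.1 T = 216529
T = 216529 / 2369.1 = 91.4 °C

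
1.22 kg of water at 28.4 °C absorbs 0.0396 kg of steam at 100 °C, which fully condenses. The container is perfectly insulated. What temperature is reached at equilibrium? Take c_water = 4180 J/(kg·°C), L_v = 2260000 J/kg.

T_f ≈ 47.6 °C

Taking heat into each body as positive, Σ m c ΔT = 0:
condense steam: −0.0396×2260000 = −89496; condensed water 100 °C→T: 165.53(T − 100); water warms: 1.22×4180×(T − 28.4) = 5099.6(T − 28.4)
5265.1 T = 89496 + 16553 + 144829 = 250877
T ≈ 47.65 °C (< 100 °C, so full condensation is consistent).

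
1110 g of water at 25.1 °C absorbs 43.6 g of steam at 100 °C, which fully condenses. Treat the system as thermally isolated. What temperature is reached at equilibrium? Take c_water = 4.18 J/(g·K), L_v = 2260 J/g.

Sum of m c ΔT and latent-heat terms is zero:
condense steam: −43.6·2260 = −98536; condensate cools 100→T: 43.6·4.18·(T − 100) = 182.25(T − 100); original water: 4639.8(T − 25.1)
4822 T = 98536 + 18225 + 116459 = 233220
T ≈ 48.37 °C, under the boiling point, so the assumption holds.

T_f ≈ 48.4 °C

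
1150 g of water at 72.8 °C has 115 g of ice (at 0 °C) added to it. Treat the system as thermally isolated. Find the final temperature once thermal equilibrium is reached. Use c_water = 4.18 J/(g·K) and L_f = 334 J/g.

T_f ≈ 58.9 °C

Net heat exchanged in the isolated system is zero:
melt ice: 115×334 = 38410; meltwater 0→T: 115×4.18×T = 480.7 T; water: 4807(T − 72.8)
5287.7 T = 349950 − 38410 = 311540
T ≈ 58.92 °C — above 0 °C, consistent with complete melting.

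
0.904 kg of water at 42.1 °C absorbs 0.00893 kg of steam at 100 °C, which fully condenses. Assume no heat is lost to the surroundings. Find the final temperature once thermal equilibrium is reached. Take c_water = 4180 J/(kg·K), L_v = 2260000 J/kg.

Taking heat into each body as positive, Σ m c ΔT = 0:
steam→water at 100 °C releases m L_v = 0.00893·2260000 = 20182; condensed water 100 °C→T: 37.33(T − 100); original water: 3778.7(T − 42.1)
3816 T = 20182 + 3732.7 + 159084 = 182999
T ≈ 47.96 °C (< 100 °C, so full condensation is consistent).

T_f ≈ 48.0 °C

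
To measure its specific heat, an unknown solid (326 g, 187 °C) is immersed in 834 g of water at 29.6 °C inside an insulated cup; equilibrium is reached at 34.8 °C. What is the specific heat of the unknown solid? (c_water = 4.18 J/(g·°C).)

c ≈ 0.365 J/(g·°C)

Conservation of energy gives ΣQ = 0:
326·c·(34.8 − 187) + 834·4.18·(34.8 − 29.6) = 0
-49617 c = -18128
c = -18128/-49617 ≈ 0.3654 J/(g·°C)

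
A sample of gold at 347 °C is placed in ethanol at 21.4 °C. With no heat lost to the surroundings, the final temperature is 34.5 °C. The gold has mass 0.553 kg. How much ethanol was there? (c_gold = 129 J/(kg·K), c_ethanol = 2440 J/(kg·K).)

m ≈ 0.697 kg

Let T be the final temperature. ΣQ_i = 0:
0.553×129×(34.5 − 347) + m×2440×(34.5 − 21.4) = 0
31964 m = 22293
m = 22293/31964 ≈ 0.6974 kg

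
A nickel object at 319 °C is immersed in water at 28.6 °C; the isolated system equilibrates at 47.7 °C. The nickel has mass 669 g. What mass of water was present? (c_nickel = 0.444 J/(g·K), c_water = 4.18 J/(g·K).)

Heat gained plus heat lost sum to zero:
669·0.444·(47.7 − 319) + m·4.18·(47.7 − 28.6) = 0
79.84 m = 80586
m = 80586/79.84 ≈ 1009 g

m ≈ 1010 g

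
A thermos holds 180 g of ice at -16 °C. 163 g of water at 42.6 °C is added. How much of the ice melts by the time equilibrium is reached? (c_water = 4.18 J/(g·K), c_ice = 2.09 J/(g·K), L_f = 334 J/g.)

Heat available from the water dropping to 0 °C: 163·4.18·42.6 = 29025 J.
Of that, 180·2.09·16 = 6019.2 J goes to bring the ice to 0 °C, leaving 23006 J.
To melt every bit of ice: 180·334 = 60120 J.
That's not enough to melt it all — equilibrium is at 0 °C with ice remaining.
Mass melted = 23006/334 ≈ 68.88 g.

m_melted ≈ 68.9 g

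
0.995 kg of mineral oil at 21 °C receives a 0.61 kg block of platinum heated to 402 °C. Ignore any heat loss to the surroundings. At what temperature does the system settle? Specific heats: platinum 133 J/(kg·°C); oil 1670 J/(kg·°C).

T_f ≈ 38.7 °C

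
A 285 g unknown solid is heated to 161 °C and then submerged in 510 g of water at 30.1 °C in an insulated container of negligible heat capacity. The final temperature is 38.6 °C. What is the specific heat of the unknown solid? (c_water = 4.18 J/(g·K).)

c ≈ 0.519 J/(g·K)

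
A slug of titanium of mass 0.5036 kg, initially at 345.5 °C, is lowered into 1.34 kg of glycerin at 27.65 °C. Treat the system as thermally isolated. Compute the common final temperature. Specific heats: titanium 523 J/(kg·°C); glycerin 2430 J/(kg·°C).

T_f ≈ 51.4 °C

Heat lost by the titanium equals heat gained by the glycerin:
0.5036×523×(345.5 − T) = 1.34×2430×(T − 27.65)
263.38(345.5 − T) = 3256.2(T − 27.65)
3519.6 T = 181033  ⇒  T ≈ 51.44 °C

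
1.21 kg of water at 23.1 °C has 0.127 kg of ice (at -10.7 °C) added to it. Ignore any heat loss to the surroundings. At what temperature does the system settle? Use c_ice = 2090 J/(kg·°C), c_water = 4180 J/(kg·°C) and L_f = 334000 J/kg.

T_f ≈ 12.8 °C

Energy conservation, ΣQ = 0:
warm ice to 0 °C: 0.127·2090·(0 − (-10.7)) = 2840.1
  fusion: m_ice L_f = 0.127·334000 = 42418
  meltwater 0→T: 0.127·4180·T = 530.86 T
  water: 5057.8(T − 23.1)
5588.7 T = 116835 − 45258 = 71577
T ≈ 12.81 °C — above 0 °C, consistent with complete melting.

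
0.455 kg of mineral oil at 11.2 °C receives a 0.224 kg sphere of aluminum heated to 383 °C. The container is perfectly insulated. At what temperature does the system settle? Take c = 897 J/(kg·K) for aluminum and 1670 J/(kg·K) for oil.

T_f ≈ 89.0 °C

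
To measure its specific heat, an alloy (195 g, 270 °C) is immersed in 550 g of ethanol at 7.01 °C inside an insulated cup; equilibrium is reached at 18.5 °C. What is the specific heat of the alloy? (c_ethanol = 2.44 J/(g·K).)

Net heat exchanged in the isolated system is zero:
195×c×(18.5 − 270) + 550×2.44×(18.5 − 7.01) = 0
-49042 c = -15420
c = -15420/-49042 ≈ 0.3144 J/(g·K)

c ≈ 0.314 J/(g·K)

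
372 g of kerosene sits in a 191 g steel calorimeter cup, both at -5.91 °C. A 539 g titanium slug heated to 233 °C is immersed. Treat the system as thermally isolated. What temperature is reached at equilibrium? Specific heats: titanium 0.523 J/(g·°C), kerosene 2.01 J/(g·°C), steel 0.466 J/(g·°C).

T_f = Σ m_i c_i T_i / Σ m_i c_i:
T_f = (281.9·233 + 747.72·(-5.91) + 89.01·(-5.91)) / (281.9 + 747.72 + 89.01)
    = 60737 / 1118.6 ≈ 54.30 °C

T_f ≈ 54.3 °C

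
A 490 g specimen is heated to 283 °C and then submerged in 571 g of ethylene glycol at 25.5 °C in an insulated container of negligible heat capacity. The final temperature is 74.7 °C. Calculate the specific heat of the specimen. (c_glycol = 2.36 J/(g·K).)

c ≈ 0.65 J/(g·K)

Setting the total heat transfer to zero:
490×c×(74.7 − 283) + 571×2.36×(74.7 − 25.5) = 0
-102067 c = -66300
c = -66300/-102067 ≈ 0.6496 J/(g·K)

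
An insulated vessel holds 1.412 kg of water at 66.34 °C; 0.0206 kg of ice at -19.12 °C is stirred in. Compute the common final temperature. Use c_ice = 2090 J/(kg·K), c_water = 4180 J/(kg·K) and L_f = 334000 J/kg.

T_f ≈ 64.1 °C

Sum of m c ΔT and latent-heat terms is zero:
ice -19.12→0 °C: 0.0206·2090·19.12 = 823.19
  fusion: m_ice L_f = 0.0206·334000 = 6880.4
  meltwater 0→T: 0.0206·4180·T = 86.11 T
  water cools: 1.412·4180·(T − 66.34) = 5902.2(T − 66.34)
5988.3 T = 391549 − 7703.6 = 383846
T ≈ 64.10 °C — above 0 °C, consistent with complete melting.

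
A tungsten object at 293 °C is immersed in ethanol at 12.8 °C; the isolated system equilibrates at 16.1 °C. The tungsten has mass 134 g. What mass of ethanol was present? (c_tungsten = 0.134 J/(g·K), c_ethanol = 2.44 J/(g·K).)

Heat lost by the tungsten = heat gained by the ethanol:
134×0.134×(293 − 16.1) = m×2.44×(16.1 − 12.8)
8.052 m = 4972  ⇒  m ≈ 617.5 g

m ≈ 617 g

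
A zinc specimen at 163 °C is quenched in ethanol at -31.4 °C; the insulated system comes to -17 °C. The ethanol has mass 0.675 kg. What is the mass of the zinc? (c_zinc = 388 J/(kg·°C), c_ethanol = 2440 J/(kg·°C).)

m ≈ 0.34 kg

Heat lost by the zinc = heat gained by the ethanol:
m×388×(163 − -17) = 0.675×2440×(-17 − (-31.4))
69840 m = 23717  ⇒  m ≈ 0.3396 kg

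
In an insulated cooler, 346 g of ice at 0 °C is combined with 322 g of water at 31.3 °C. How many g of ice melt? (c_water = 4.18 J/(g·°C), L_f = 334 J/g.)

m_melted ≈ 126 g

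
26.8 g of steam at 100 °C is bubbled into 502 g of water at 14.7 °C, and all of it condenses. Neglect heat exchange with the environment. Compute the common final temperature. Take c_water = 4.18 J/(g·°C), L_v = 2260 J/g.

Heat gained plus heat lost sum to zero:
steam→water at 100 °C releases m L_v = 26.8×2260 = 60568; condensed water 100 °C→T: 112.02(T − 100); original water: 2098.4(T − 14.7)
2210.4 T = 60568 + 11202 + 30846 = 102616
T ≈ 46.42 °C — below 100 °C, confirming all the steam condensed.

T_f ≈ 46.4 °C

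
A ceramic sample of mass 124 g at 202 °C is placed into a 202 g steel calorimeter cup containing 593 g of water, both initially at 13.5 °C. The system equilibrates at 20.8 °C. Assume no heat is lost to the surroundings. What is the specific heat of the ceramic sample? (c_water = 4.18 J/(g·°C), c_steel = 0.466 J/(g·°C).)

Conservation of energy gives ΣQ = 0:
124×c×(20.8 − 202) + 593×4.18×(20.8 − 13.5) + 202×0.466×(20.8 − 13.5) = 0
-22469 c = -18782
c = -18782/-22469 ≈ 0.8359 J/(g·°C)

c ≈ 0.836 J/(g·°C)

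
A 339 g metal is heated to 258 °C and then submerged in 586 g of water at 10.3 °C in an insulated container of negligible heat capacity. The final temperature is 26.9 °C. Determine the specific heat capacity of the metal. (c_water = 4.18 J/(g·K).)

c ≈ 0.519 J/(g·K)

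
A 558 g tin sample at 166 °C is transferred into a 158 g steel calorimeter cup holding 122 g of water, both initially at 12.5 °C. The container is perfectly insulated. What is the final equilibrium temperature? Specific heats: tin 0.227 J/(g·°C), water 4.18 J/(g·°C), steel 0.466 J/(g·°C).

With ΣQ=0 the equilibrium temperature is the m·c-weighted mean:
T_f = (126.67×166 + 509.96×12.5 + 73.63×12.5) / (126.67 + 509.96 + 73.63)
    = 28321 / 710.25 ≈ 39.88 °C

T_f ≈ 39.9 °C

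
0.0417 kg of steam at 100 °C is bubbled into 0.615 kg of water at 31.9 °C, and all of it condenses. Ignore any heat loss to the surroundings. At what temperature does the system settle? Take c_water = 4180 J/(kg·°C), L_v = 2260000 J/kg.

T_f ≈ 70.6 °C

Let T be the final temperature. ΣQ_i = 0:
condense steam: −0.0417×2260000 = −94242; condensed water 100 °C→T: 174.31(T − 100); water warms: 0.615×4180×(T − 31.9) = 2570.7(T − 31.9)
2745 T = 94242 + 17431 + 82005 = 193678
T ≈ 70.56 °C — below 100 °C, confirming all the steam condensed.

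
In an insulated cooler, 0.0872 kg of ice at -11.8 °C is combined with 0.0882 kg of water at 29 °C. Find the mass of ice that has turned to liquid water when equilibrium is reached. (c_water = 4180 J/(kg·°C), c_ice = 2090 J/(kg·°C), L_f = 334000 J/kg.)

m_melted ≈ 0.0256 kg

Water can give up m c ΔT = 0.0882×4180×29 = 10692 J before reaching 0 °C.
Of that, 0.0872×2090×11.8 = 2150.5 J goes to bring the ice to 0 °C, leaving 8541.1 J.
Fully melting the ice requires m_ice L_f = 0.0872×334000 = 29125 J.
Since 8541.1 < 29125 J, not all the ice melts; equilibrium is at 0 °C.
m_melt = 8541.1 / L_f = 0.02557 kg.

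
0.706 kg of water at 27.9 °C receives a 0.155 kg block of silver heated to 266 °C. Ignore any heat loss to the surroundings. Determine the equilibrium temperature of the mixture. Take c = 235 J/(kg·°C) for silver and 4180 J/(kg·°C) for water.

T_f = Σ m_i c_i T_i / Σ m_i c_i:
T_f = (36.42*266 + 2951.1*27.9) / (36.42 + 2951.1)
    = 92024 / 2987.5 ≈ 30.80 °C

T_f ≈ 30.8 °C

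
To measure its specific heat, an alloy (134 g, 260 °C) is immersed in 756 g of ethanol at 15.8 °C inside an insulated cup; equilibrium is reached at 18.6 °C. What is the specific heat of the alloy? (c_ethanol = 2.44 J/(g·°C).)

m_s c (T_s − T_f) = m_ethanol c_ethanol (T_f − T_0):
134×c×(260 − 18.6) = 756×2.44×(18.6 − 15.8)
32348 c = 5165  ⇒  c ≈ 0.1597 J/(g·°C)

c ≈ 0.16 J/(g·°C)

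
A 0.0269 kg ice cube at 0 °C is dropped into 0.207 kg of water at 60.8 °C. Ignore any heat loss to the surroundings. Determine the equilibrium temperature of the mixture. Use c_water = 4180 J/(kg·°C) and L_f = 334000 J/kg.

T_f ≈ 44.6 °C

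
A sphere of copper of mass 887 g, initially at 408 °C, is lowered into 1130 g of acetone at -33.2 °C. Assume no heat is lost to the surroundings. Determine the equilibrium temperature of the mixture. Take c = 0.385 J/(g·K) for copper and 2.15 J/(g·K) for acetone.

Conservation of energy gives ΣQ = 0:
887*0.385*(T − 408) + 1130*2.15*(T − (-33.2)) = 0
(341.5 + 2429.5) T = 341.5*408 + 2429.5*(-33.2)
T ≈ 21.17 °C

T_f ≈ 21.2 °C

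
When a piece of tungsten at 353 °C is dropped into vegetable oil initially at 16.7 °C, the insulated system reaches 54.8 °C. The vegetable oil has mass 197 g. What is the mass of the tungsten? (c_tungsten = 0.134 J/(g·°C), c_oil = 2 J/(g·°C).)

m ≈ 376 g

Heat lost by the tungsten = heat gained by the oil:
m×0.134×(353 − 54.8) = 197×2×(54.8 − 16.7)
39.96 m = 15011  ⇒  m ≈ 375.7 g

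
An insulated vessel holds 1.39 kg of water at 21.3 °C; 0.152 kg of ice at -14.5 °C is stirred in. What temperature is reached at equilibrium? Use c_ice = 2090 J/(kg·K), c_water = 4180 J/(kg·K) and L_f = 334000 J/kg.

T_f ≈ 10.6 °C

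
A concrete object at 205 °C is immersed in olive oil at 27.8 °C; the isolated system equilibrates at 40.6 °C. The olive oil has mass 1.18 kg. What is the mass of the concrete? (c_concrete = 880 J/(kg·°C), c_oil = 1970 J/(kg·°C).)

m ≈ 0.206 kg

Conservation of energy gives ΣQ = 0:
m×880×(40.6 − 205) + 1.18×1970×(40.6 − 27.8) = 0
-144672 m = -29755
m = -29755/-144672 ≈ 0.2057 kg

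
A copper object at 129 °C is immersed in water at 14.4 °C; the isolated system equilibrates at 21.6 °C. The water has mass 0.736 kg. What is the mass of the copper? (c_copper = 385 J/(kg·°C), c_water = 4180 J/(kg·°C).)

|Q_copper| = |Q_water|:
m·385·(129 − 21.6) = 0.736·4180·(21.6 − 14.4)
41349 m = 22151  ⇒  m ≈ 0.5357 kg

m ≈ 0.536 kg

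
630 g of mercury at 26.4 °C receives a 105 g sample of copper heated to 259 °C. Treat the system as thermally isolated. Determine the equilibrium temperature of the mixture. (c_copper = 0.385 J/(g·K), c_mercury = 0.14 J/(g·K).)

T_f ≈ 99.5 °C

Taking heat into each body as positive, Σ m c ΔT = 0:
105×0.385×(T − 259) + 630×0.14×(T − 26.4) = 0
40.43(T − 259) + 88.2(T − 26.4) = 0
128.62 T = 12799
T ≈ 99.50 °C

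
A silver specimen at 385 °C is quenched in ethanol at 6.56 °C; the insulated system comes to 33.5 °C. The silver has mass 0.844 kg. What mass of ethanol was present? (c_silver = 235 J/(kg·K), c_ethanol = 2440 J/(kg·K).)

Net heat exchanged in the isolated system is zero:
0.844·235·(33.5 − 385) + m·2440·(33.5 − 6.56) = 0
65734 m = 69717
m = 69717/65734 ≈ 1.061 kg

m ≈ 1.06 kg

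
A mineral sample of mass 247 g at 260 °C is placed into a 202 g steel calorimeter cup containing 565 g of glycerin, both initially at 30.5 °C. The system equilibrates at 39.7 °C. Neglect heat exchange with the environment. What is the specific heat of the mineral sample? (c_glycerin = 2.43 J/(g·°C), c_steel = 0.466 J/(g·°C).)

c ≈ 0.248 J/(g·°C)

Heat gained plus heat lost sum to zero:
247×c×(39.7 − 260) + 565×2.43×(39.7 − 30.5) + 202×0.466×(39.7 − 30.5) = 0
-54414 c = -13497
c = -13497/-54414 ≈ 0.248 J/(g·°C)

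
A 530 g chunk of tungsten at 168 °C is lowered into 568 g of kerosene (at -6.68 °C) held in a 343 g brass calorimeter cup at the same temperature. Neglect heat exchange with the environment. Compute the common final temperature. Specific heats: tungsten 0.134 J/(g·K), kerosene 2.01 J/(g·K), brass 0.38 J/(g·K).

Setting the total heat transfer to zero:
530×0.134×(T − 168) + 568×2.01×(T − (-6.68)) + 343×0.38×(T − (-6.68)) = 0
71.02(T − 168) + 1141.7(T − (-6.68)) + 130.34(T − (-6.68)) = 0
1343 T = 3434.3
T ≈ 2.56 °C

T_f ≈ 2.6 °C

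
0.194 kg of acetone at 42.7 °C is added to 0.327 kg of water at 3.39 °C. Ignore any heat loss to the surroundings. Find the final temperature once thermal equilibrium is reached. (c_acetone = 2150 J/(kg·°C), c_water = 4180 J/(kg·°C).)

Energy conservation, ΣQ = 0:
0.194×2150×(T − 42.7) + 0.327×4180×(T − 3.39) = 0
1784 T = 22444
T = 22444/1784 ≈ 12.58 °C

T_f ≈ 12.6 °C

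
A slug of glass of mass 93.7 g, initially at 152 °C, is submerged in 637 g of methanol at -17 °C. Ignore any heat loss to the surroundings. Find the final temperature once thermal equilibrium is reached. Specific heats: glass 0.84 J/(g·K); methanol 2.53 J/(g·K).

Energy conservation, ΣQ = 0:
93.7×0.84×(T − 152) + 637×2.53×(T − (-17)) = 0
(78.71 + 1611.6) T = 78.71×152 + 1611.6×(-17)
T = -15434/1690.3 ≈ -9.13 °C

T_f ≈ -9.1 °C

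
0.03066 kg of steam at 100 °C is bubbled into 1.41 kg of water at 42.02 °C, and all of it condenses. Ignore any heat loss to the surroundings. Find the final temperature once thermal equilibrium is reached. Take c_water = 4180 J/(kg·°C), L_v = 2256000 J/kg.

Energy balance with sensible and latent terms:
steam→water at 100 °C releases m L_v = 0.03066×2256000 = 69169
  condensate cools 100→T: 0.03066×4180×(T − 100) = 128.16(T − 100)
  water warms: 1.41×4180×(T − 42.02) = 5893.8(T − 42.02)
6022 T = 69169 + 12816 + 247657 = 329642
T ≈ 54.74 °C (< 100 °C, so full condensation is consistent).

T_f ≈ 54.7 °C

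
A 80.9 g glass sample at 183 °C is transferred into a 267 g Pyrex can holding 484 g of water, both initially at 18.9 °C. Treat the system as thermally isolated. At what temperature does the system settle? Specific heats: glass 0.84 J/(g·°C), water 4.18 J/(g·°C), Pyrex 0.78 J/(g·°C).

T_f ≈ 23.7 °C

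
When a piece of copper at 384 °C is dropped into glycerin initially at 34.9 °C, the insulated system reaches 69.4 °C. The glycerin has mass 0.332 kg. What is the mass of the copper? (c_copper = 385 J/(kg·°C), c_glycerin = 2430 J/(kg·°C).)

Let T be the final temperature. ΣQ_i = 0:
m·385·(69.4 − 384) + 0.332·2430·(69.4 − 34.9) = 0
-121121 m = -27833
m = -27833/-121121 ≈ 0.2298 kg

m ≈ 0.23 kg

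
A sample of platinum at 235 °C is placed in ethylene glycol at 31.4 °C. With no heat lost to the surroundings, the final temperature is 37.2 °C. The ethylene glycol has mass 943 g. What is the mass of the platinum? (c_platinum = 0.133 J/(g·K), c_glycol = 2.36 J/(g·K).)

Let T be the final temperature. ΣQ_i = 0:
m×0.133×(37.2 − 235) + 943×2.36×(37.2 − 31.4) = 0
-26.31 m = -12908
m = -12908/-26.31 ≈ 490.7 g

m ≈ 491 g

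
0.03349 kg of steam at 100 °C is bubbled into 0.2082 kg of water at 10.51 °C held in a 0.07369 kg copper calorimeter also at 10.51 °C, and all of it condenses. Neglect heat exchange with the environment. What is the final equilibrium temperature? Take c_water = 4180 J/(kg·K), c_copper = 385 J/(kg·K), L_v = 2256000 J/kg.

T_f ≈ 95.3 °C

Conservation of energy gives ΣQ = 0:
latent heat released on condensation: 0.03349·2256000 = 75553
  condensed water 100 °C→T: 139.99(T − 100)
  original water: 870.28(T − 10.51)
  cup: 28.37(T − 10.51)
1038.6 T = 75553 + 13999 + 9444.8 = 98997
T ≈ 95.31 °C, under the boiling point, so the assumption holds.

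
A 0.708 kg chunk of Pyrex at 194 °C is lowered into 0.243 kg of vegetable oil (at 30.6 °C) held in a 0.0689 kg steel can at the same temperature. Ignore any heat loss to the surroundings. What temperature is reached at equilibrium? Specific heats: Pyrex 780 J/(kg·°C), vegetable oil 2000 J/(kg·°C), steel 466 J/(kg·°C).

T_f ≈ 114.9 °C

Net heat exchanged in the isolated system is zero:
0.708*780*(T − 194) + 0.243*2000*(T − 30.6) + 0.0689*466*(T − 30.6) = 0
552.24(T − 194) + 486(T − 30.6) + 32.11(T − 30.6) = 0
1070.3 T = 122989
T ≈ 114.91 °C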